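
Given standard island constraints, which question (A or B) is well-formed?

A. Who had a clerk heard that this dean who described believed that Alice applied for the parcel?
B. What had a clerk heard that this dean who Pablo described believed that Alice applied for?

B

In A, the wh-phrase is extracted from inside a complex-NP island (relative clause) (introduced by "who"), which blocks movement.
In B, the extraction path crosses only that-complement boundaries, which are transparent.
So B is grammatical.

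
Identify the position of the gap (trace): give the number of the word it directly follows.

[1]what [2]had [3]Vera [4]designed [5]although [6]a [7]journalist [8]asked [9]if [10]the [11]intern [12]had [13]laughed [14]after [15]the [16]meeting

The displaced element is "what" (word 1).
It functions as the direct object of "designed", so the gap sits immediately after word 4 ("designed").
Base order: Vera had designed what although a journalist asked if the intern had laughed after the meeting.

4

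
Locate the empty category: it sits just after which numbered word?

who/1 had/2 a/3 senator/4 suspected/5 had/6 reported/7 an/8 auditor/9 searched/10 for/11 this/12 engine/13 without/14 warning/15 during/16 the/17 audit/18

5

The displaced element is "who" (word 1).
It is linked across 1 clause boundary (Ø).
It functions as the subject of "reported", so the gap sits immediately after word 5 ("suspected").
Base order: A senator had suspected that who had reported an auditor searched for this engine without warning during the audit.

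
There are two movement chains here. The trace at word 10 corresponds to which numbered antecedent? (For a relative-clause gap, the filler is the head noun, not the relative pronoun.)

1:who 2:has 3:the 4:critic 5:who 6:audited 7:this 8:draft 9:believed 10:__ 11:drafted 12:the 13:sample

1

The marked gap is the subject of "drafted".
Its filler is the fronted wh-phrase "who", at word 1.
(The other dependency links word 4 to a gap after word 5.)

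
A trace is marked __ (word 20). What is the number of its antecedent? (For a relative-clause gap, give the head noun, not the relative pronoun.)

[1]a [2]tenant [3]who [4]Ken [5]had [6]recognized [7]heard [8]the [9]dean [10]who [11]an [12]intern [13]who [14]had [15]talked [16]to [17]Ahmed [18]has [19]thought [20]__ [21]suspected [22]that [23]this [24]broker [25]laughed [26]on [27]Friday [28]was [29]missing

9

The gap at 20 is the subject of "suspected", inside a relative clause.
The relative pronoun is "who" (word 10); it is bound by the head noun immediately before it.
Its filler is the head noun "dean", at word 9.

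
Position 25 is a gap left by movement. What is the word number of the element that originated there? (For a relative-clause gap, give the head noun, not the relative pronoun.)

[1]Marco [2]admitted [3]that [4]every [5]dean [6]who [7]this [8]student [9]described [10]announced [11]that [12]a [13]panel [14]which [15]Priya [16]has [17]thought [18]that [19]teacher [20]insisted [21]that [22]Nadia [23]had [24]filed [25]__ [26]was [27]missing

The gap at 25 is the object of "filed", inside a relative clause.
The relative pronoun is "which" (word 14); it is bound by the head noun immediately before it.
Its filler is the head noun "panel", at word 13.

13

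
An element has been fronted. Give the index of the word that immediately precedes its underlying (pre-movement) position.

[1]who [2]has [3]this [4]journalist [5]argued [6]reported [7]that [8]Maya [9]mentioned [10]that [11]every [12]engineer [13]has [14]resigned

5

The displaced element is "who" (word 1).
It is linked across 1 clause boundary (Ø).
It functions as the subject of "reported", so the gap sits immediately after word 5 ("argued").
Base order: This journalist has argued who reported that Maya mentioned that every engineer has resigned.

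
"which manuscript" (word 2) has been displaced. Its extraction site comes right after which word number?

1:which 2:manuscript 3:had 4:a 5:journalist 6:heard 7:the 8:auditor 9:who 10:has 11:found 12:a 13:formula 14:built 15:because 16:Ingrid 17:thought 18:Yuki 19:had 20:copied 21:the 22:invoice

14

The displaced element is "which manuscript" (word 2).
It is linked across 1 clause boundary (Ø).
It functions as the direct object of "built", so the gap sits immediately after word 14 ("built").
Base order: A journalist had heard the auditor who has found a formula built which manuscript because Ingrid thought Yuki had copied the invoice.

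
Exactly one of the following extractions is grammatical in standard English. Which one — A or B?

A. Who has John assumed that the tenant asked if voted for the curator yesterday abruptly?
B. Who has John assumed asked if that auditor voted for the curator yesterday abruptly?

B

In A, the wh-phrase is extracted from inside a wh-island (introduced by "if"), which blocks movement.
In B, the extraction path crosses only that-complement boundaries, which are transparent.
So B is grammatical.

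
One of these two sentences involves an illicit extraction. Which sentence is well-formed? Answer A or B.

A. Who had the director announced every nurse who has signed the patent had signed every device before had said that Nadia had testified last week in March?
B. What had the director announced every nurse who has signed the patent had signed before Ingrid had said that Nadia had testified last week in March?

In A, the wh-phrase is extracted from inside an adjunct island (introduced by "before"), which blocks movement.
In B, the extraction path crosses only that-complement boundaries, which are transparent.
So B is grammatical.

B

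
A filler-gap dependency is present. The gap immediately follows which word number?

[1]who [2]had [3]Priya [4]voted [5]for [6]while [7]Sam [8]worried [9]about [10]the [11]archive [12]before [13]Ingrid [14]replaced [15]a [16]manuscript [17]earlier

5

The displaced element is "who" (word 1).
It functions as the object of the preposition "for" of "voted", so the gap sits immediately after word 5 ("for").
Base order: Priya had voted for who while Sam worried about the archive before Ingrid replaced a manuscript earlier.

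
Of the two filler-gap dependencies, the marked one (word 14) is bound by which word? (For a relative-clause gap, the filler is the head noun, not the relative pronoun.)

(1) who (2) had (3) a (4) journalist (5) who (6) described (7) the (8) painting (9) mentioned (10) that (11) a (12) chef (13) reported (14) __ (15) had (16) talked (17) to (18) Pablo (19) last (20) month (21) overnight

The marked gap is the subject of "talked".
Its filler is the fronted wh-phrase "who", at word 1.
(The other dependency links word 4 to a gap after word 5.)

1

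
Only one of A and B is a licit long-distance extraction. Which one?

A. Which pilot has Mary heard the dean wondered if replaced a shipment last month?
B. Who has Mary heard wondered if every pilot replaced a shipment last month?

In A, the wh-phrase is extracted from inside a wh-island (introduced by "if"), which blocks movement.
In B, the extraction path crosses only that-complement boundaries, which are transparent.
So B is grammatical.

B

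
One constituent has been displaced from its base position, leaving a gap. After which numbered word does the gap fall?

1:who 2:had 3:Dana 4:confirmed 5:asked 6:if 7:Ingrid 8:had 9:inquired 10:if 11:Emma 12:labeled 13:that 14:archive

The displaced element is "who" (word 1).
It is linked across 1 clause boundary (Ø).
It functions as the subject of "asked", so the gap sits immediately after word 4 ("confirmed").
Base order: Dana had confirmed that who asked if Ingrid had inquired if Emma labeled that archive.

4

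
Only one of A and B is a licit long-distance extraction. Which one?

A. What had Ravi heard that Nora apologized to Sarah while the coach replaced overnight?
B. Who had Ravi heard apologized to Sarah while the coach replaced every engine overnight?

In A, the wh-phrase is extracted from inside an adjunct island (introduced by "while"), which blocks movement.
In B, the extraction path crosses only that-complement boundaries, which are transparent.
So B is grammatical.

B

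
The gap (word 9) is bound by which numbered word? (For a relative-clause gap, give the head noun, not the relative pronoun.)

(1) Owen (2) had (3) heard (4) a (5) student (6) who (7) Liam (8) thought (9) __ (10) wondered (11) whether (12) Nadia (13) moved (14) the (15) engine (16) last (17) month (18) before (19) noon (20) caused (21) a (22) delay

5

The gap at 9 is the subject of "wondered", inside a relative clause.
The relative pronoun is "who" (word 6); it is bound by the head noun immediately before it.
Its filler is the head noun "student", at word 5.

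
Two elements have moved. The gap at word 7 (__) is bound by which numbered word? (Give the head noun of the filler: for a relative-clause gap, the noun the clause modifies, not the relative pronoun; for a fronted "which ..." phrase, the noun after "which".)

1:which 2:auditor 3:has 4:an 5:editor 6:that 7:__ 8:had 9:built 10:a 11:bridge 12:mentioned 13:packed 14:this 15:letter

5

The marked gap is inside the relative clause, the subject of "built".
Its filler is the head noun "editor" (via "that"), at word 5.
(The other dependency links word 2 to a gap after word 12.)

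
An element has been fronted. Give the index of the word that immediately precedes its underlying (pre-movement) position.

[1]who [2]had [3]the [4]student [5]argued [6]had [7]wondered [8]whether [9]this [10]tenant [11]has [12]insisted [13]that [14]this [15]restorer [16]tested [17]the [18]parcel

The displaced element is "who" (word 1).
It is linked across 1 clause boundary (Ø).
It functions as the subject of "wondered", so the gap sits immediately after word 5 ("argued").
Base order: The student had argued that who had wondered whether this tenant has insisted that this restorer tested the parcel.

5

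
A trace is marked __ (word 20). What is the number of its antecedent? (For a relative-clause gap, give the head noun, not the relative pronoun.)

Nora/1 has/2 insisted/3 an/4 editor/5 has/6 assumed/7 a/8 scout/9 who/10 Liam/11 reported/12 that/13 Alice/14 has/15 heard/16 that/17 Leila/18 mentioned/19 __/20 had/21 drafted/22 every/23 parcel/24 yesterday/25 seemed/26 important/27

The gap at 20 is the subject of "drafted", inside a relative clause.
The relative pronoun is "who" (word 10); it is bound by the head noun immediately before it.
Its filler is the head noun "scout", at word 9.

9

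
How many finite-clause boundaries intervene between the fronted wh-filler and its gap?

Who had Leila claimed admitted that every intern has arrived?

1

"who" is extracted from the subject of "admitted".
Boundaries crossed, outermost first: [Ø] — 1 in total.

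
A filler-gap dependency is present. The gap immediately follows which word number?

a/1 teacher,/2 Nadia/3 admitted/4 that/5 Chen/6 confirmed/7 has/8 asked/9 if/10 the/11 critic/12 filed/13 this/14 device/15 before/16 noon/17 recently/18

7

The displaced element is "a teacher" (word 2).
It is linked across 2 clause boundaries (that → Ø).
It functions as the subject of "asked", so the gap sits immediately after word 7 ("confirmed").
Base order: Nadia admitted that Chen confirmed that a teacher has asked if the critic filed this device before noon recently.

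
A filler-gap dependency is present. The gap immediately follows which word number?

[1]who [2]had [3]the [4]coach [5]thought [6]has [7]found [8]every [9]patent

5

The displaced element is "who" (word 1).
It is linked across 1 clause boundary (Ø).
It functions as the subject of "found", so the gap sits immediately after word 5 ("thought").
Base order: The coach had thought that who has found every patent.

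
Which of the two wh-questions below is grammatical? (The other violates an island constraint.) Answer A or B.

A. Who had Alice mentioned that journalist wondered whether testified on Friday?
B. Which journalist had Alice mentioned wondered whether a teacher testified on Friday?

In A, the wh-phrase is extracted from inside a wh-island (introduced by "whether"), which blocks movement.
In B, the extraction path crosses only that-complement boundaries, which are transparent.
So B is grammatical.

B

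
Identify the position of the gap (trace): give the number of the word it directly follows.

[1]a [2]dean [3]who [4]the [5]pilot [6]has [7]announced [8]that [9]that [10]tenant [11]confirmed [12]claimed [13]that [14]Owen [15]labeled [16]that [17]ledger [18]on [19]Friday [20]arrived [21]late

The displaced element is "a dean" (word 2).
It is linked across 2 clause boundaries (that → Ø).
It functions as the subject of "claimed", so the gap sits immediately after word 11 ("confirmed").
Base order: The pilot has announced that that tenant confirmed that a dean claimed that Owen labeled that ledger on Friday.

11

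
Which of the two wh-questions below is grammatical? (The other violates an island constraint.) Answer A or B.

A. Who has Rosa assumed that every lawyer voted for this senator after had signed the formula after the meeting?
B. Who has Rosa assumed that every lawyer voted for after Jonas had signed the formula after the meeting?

In A, the wh-phrase is extracted from inside an adjunct island (introduced by "after"), which blocks movement.
In B, the extraction path crosses only that-complement boundaries, which are transparent.
So B is grammatical.

B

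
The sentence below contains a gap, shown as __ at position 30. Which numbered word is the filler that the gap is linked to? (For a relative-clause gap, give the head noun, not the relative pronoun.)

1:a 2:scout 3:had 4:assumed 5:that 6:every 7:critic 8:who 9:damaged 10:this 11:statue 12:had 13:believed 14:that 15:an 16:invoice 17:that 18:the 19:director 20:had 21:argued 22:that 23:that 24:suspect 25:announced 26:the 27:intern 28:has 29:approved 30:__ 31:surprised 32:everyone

The gap at 30 is the object of "approved", inside a relative clause.
The relative pronoun is "that" (word 17); it is bound by the head noun immediately before it.
Its filler is the head noun "invoice", at word 16.

16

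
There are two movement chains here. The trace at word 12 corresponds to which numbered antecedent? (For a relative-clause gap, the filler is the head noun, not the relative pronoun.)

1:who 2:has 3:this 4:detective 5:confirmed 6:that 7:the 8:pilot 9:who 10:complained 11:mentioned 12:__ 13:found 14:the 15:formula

1

The marked gap is the subject of "found".
Its filler is the fronted wh-phrase "who", at word 1.
(The other dependency links word 8 to a gap after word 9.)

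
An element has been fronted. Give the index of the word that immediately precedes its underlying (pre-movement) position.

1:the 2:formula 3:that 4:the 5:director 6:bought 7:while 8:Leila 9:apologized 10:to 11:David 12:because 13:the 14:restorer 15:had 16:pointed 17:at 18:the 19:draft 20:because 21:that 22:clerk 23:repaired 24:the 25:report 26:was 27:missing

6

The displaced element is "the formula" (word 2).
It functions as the direct object of "bought", so the gap sits immediately after word 6 ("bought").
Base order: The director bought the formula while Leila apologized to David because the restorer had pointed at the draft because that clerk repaired the report.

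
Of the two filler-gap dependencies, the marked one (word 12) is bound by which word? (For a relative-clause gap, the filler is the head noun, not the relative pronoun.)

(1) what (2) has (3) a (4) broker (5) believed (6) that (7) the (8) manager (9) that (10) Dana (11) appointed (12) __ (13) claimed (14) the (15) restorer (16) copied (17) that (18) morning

The marked gap is inside the relative clause, the direct object of "appointed".
Its filler is the head noun "manager" (via "that"), at word 8.
(The other dependency links word 1 to a gap after word 16.)

8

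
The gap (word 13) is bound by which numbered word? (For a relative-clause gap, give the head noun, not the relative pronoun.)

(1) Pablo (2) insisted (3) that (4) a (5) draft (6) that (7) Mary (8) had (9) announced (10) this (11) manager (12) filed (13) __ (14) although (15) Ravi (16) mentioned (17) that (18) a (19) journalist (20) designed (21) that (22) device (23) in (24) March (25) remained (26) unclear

5

The gap at 13 is the object of "filed", inside a relative clause.
The relative pronoun is "that" (word 6); it is bound by the head noun immediately before it.
Its filler is the head noun "draft", at word 5.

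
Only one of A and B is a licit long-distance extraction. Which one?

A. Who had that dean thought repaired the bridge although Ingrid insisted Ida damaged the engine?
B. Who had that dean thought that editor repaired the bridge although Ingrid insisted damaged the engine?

A

In B, the wh-phrase is extracted from inside an adjunct island (introduced by "although"), which blocks movement.
In A, the extraction path crosses only that-complement boundaries, which are transparent.
So A is grammatical.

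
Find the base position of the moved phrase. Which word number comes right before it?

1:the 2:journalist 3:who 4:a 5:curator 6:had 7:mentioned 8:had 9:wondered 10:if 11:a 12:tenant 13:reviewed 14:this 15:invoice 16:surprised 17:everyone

The displaced element is "the journalist" (word 2).
It is linked across 1 clause boundary (Ø).
It functions as the subject of "wondered", so the gap sits immediately after word 7 ("mentioned").
Base order: A curator had mentioned the journalist had wondered if a tenant reviewed this invoice.

7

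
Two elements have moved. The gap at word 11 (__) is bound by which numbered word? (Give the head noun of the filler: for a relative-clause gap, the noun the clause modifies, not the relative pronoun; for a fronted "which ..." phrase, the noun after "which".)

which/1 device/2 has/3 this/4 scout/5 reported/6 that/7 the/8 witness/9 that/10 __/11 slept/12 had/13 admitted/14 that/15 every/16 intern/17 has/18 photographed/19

9

The marked gap is inside the relative clause, the subject of "slept".
Its filler is the head noun "witness" (via "that"), at word 9.
(The other dependency links word 2 to a gap after word 19.)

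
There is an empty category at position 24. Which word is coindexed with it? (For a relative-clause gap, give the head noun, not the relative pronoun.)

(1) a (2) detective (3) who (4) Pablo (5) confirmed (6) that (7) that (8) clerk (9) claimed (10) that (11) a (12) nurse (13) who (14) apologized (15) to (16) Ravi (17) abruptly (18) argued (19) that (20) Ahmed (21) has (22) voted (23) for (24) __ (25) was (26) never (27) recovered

The gap at 24 is the prepositional object of "voted", inside a relative clause.
The relative pronoun is "who" (word 3); it is bound by the head noun immediately before it.
Its filler is the head noun "detective", at word 2.

2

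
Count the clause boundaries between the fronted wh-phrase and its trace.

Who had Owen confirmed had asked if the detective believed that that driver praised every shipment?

"who" is extracted from the subject of "asked".
Boundaries crossed, outermost first: [Ø] — 1 in total.

1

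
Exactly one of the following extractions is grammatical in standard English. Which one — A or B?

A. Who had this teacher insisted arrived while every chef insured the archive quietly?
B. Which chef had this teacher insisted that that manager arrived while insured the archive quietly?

In B, the wh-phrase is extracted from inside an adjunct island (introduced by "while"), which blocks movement.
In A, the extraction path crosses only that-complement boundaries, which are transparent.
So A is grammatical.

A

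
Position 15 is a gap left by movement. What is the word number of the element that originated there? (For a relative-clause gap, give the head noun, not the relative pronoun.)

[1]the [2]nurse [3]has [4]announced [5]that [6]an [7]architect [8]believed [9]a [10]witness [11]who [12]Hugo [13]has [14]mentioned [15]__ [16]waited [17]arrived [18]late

10

The gap at 15 is the subject of "waited", inside a relative clause.
The relative pronoun is "who" (word 11); it is bound by the head noun immediately before it.
Its filler is the head noun "witness", at word 10.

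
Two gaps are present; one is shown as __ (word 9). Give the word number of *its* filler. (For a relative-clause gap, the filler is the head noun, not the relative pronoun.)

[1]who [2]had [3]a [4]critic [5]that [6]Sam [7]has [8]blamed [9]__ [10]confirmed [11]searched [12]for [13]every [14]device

The marked gap is inside the relative clause, the direct object of "blamed".
Its filler is the head noun "critic" (via "that"), at word 4.
(The other dependency links word 1 to a gap after word 10.)

4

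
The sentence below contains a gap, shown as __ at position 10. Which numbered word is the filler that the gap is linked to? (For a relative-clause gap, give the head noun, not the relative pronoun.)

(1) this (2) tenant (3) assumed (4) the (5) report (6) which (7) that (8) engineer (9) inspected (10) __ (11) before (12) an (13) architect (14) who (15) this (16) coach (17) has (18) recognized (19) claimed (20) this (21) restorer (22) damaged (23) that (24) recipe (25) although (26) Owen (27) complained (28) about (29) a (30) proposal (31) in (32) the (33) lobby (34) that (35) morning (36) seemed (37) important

The gap at 10 is the object of "inspected", inside a relative clause.
The relative pronoun is "which" (word 6); it is bound by the head noun immediately before it.
Its filler is the head noun "report", at word 5.

5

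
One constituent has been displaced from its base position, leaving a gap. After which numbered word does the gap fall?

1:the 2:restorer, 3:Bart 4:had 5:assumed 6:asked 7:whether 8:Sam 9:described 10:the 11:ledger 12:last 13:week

5

The displaced element is "the restorer" (word 2).
It is linked across 1 clause boundary (Ø).
It functions as the subject of "asked", so the gap sits immediately after word 5 ("assumed").
Base order: Bart had assumed that the restorer asked whether Sam described the ledger last week.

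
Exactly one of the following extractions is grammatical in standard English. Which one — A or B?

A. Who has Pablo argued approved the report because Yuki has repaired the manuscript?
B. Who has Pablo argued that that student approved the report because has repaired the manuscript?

A

In B, the wh-phrase is extracted from inside an adjunct island (introduced by "because"), which blocks movement.
In A, the extraction path crosses only that-complement boundaries, which are transparent.
So A is grammatical.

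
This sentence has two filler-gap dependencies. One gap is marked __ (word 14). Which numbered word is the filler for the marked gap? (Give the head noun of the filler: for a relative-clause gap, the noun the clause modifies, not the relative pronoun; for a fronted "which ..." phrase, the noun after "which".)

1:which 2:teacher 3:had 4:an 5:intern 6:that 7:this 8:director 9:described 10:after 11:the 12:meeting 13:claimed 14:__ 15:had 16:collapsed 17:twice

The marked gap is the subject of "collapsed".
Its filler is the fronted wh-phrase "which teacher", at word 2.
(The other dependency links word 5 to a gap after word 9.)

2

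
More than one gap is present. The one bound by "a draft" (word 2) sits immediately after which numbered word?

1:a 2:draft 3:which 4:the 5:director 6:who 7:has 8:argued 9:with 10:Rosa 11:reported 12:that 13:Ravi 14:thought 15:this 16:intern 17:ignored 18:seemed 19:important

17

The displaced element is "a draft" (word 2).
It is linked across 2 clause boundaries (that → Ø).
It functions as the direct object of "ignored", so the gap sits immediately after word 17 ("ignored").
Base order: The director who has argued with Rosa reported that Ravi thought this intern ignored a draft.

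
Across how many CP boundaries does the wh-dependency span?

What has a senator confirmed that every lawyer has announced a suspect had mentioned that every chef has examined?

"what" is extracted from the object of "examined".
Boundaries crossed, outermost first: [that], [Ø], [that] — 3 in total.

3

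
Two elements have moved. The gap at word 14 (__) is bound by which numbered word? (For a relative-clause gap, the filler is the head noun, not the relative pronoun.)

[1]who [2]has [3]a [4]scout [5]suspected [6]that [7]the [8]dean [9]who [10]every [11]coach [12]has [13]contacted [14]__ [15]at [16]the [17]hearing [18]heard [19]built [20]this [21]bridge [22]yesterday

8

The marked gap is inside the relative clause, the direct object of "contacted".
Its filler is the head noun "dean" (via "who"), at word 8.
(The other dependency links word 1 to a gap after word 18.)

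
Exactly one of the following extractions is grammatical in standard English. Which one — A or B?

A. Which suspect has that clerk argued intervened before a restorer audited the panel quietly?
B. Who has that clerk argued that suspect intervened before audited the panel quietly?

In B, the wh-phrase is extracted from inside an adjunct island (introduced by "before"), which blocks movement.
In A, the extraction path crosses only that-complement boundaries, which are transparent.
So A is grammatical.

A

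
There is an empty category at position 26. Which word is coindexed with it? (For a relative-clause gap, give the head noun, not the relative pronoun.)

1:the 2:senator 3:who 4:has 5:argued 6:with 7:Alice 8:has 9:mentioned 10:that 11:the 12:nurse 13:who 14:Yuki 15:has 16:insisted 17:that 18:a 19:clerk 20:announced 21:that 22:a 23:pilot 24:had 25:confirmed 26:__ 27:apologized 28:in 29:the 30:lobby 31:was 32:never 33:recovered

12

The gap at 26 is the subject of "apologized", inside a relative clause.
The relative pronoun is "who" (word 13); it is bound by the head noun immediately before it.
Its filler is the head noun "nurse", at word 12.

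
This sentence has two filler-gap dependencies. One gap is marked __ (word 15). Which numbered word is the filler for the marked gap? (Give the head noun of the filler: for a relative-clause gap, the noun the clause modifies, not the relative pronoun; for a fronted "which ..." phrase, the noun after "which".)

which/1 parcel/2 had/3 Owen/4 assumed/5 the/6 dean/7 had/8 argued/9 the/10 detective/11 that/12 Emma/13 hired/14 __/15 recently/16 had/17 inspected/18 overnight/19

The marked gap is inside the relative clause, the direct object of "hired".
Its filler is the head noun "detective" (via "that"), at word 11.
(The other dependency links word 2 to a gap after word 18.)

11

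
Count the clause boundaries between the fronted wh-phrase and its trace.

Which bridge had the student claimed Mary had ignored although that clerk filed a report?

"which bridge" is extracted from the object of "ignored".
Boundaries crossed, outermost first: [Ø] — 1 in total.

1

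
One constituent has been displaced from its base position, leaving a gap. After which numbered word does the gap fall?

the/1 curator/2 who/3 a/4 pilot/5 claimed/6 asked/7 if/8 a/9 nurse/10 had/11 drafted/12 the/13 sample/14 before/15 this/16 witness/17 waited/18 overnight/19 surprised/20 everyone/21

6

The displaced element is "the curator" (word 2).
It is linked across 1 clause boundary (Ø).
It functions as the subject of "asked", so the gap sits immediately after word 6 ("claimed").
Base order: A pilot claimed the curator asked if a nurse had drafted the sample before this witness waited overnight.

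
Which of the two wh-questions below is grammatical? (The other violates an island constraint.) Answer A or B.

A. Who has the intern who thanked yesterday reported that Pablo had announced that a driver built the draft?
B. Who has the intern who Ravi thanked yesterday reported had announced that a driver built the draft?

In A, the wh-phrase is extracted from inside a complex-NP island (relative clause) (introduced by "who"), which blocks movement.
In B, the extraction path crosses only that-complement boundaries, which are transparent.
So B is grammatical.

B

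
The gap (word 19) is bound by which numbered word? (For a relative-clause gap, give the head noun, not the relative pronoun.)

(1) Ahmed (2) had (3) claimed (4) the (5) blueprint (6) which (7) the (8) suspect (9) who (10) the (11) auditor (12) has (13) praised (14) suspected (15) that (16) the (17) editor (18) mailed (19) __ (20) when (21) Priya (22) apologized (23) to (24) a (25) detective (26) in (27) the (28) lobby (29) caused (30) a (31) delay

The gap at 19 is the object of "mailed", inside a relative clause.
The relative pronoun is "which" (word 6); it is bound by the head noun immediately before it.
Its filler is the head noun "blueprint", at word 5.

5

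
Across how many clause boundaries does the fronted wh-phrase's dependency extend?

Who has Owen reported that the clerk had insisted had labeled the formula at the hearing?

"who" is extracted from the subject of "labeled".
Boundaries crossed, outermost first: [that], [Ø] — 2 in total.

2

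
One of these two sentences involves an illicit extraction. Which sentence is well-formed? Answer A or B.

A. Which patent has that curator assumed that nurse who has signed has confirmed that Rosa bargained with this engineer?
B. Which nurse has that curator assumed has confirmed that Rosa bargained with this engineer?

B

In A, the wh-phrase is extracted from inside a complex-NP island (relative clause) (introduced by "who"), which blocks movement.
In B, the extraction path crosses only that-complement boundaries, which are transparent.
So B is grammatical.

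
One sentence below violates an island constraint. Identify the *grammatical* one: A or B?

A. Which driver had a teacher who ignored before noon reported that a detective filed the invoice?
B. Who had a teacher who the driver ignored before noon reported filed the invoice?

In A, the wh-phrase is extracted from inside a complex-NP island (relative clause) (introduced by "who"), which blocks movement.
In B, the extraction path crosses only that-complement boundaries, which are transparent.
So B is grammatical.

B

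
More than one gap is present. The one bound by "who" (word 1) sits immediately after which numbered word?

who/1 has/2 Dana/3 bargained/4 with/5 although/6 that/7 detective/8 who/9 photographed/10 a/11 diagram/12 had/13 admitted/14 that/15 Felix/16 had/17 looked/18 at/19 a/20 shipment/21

5

The displaced element is "who" (word 1).
It functions as the object of the preposition "with" of "bargained", so the gap sits immediately after word 5 ("with").
Base order: Dana has bargained with who although that detective who photographed a diagram had admitted that Felix had looked at a shipment.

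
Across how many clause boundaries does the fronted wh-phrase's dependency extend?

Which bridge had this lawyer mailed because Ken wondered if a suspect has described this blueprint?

"which bridge" originates inside the matrix clause — no clause boundary is crossed.

0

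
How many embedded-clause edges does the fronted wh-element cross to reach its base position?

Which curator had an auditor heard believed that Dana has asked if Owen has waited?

"which curator" is extracted from the subject of "believed".
Boundaries crossed, outermost first: [Ø] — 1 in total.

1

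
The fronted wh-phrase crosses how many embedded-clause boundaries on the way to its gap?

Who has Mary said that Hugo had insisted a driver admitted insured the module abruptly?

"who" is extracted from the subject of "insured".
Boundaries crossed, outermost first: [that], [Ø], [Ø] — 3 in total.

3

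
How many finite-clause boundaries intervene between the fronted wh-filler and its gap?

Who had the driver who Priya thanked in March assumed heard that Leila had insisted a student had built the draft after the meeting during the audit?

"who" is extracted from the subject of "heard".
Boundaries crossed, outermost first: [Ø] — 1 in total.

1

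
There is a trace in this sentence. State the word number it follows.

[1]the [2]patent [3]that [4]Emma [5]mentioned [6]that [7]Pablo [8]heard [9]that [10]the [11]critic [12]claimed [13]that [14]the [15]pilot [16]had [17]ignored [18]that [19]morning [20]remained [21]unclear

17

The displaced element is "the patent" (word 2).
It is linked across 3 clause boundaries (that → that → that).
It functions as the direct object of "ignored", so the gap sits immediately after word 17 ("ignored").
Base order: Emma mentioned that Pablo heard that the critic claimed that the pilot had ignored the patent that morning.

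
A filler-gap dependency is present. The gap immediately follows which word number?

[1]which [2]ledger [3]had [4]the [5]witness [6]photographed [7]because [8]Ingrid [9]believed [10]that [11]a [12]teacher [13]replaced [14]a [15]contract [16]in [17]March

6

The displaced element is "which ledger" (word 2).
It functions as the direct object of "photographed", so the gap sits immediately after word 6 ("photographed").
Base order: The witness had photographed which ledger because Ingrid believed that a teacher replaced a contract in March.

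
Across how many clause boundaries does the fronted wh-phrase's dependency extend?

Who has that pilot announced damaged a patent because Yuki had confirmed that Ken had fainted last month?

1

"who" is extracted from the subject of "damaged".
Boundaries crossed, outermost first: [Ø] — 1 in total.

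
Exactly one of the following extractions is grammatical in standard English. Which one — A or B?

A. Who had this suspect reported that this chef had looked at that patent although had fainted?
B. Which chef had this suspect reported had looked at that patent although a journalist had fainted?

B

In A, the wh-phrase is extracted from inside an adjunct island (introduced by "although"), which blocks movement.
In B, the extraction path crosses only that-complement boundaries, which are transparent.
So B is grammatical.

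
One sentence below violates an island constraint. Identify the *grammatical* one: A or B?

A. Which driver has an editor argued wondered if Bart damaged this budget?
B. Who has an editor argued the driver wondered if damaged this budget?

A

In B, the wh-phrase is extracted from inside a wh-island (introduced by "if"), which blocks movement.
In A, the extraction path crosses only that-complement boundaries, which are transparent.
So A is grammatical.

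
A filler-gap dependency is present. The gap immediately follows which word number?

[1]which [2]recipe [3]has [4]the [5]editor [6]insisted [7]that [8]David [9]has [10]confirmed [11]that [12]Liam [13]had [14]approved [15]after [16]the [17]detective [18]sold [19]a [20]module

14

The displaced element is "which recipe" (word 2).
It is linked across 2 clause boundaries (that → that).
It functions as the direct object of "approved", so the gap sits immediately after word 14 ("approved").
Base order: The editor has insisted that David has confirmed that Liam had approved which recipe after the detective sold a module.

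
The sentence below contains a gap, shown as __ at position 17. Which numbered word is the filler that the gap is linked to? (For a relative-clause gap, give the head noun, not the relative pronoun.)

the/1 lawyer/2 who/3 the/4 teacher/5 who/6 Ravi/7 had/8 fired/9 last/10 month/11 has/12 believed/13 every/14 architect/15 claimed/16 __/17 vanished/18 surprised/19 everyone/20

2

The gap at 17 is the subject of "vanished", inside a relative clause.
The relative pronoun is "who" (word 3); it is bound by the head noun immediately before it.
Its filler is the head noun "lawyer", at word 2.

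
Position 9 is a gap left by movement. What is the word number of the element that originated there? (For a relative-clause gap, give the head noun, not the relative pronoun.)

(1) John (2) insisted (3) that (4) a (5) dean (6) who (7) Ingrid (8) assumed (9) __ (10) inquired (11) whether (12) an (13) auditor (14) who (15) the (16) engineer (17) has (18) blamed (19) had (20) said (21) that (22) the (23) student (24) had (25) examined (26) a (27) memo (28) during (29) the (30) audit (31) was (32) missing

The gap at 9 is the subject of "inquired", inside a relative clause.
The relative pronoun is "who" (word 6); it is bound by the head noun immediately before it.
Its filler is the head noun "dean", at word 5.

5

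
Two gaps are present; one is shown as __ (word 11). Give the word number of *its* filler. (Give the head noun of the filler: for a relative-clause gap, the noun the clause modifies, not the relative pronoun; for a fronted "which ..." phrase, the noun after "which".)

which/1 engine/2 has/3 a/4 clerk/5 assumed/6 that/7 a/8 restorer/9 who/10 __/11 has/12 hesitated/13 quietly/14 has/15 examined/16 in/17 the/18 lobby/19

9

The marked gap is inside the relative clause, the subject of "hesitated".
Its filler is the head noun "restorer" (via "who"), at word 9.
(The other dependency links word 2 to a gap after word 16.)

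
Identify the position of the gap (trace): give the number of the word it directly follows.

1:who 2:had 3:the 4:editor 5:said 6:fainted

The displaced element is "who" (word 1).
It is linked across 1 clause boundary (Ø).
It functions as the subject of "fainted", so the gap sits immediately after word 5 ("said").
Base order: The editor had said that who fainted.

5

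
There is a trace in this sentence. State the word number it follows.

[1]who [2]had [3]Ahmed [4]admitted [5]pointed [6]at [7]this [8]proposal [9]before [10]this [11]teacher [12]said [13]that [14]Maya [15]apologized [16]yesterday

The displaced element is "who" (word 1).
It is linked across 1 clause boundary (Ø).
It functions as the subject of "pointed", so the gap sits immediately after word 4 ("admitted").
Base order: Ahmed had admitted who pointed at this proposal before this teacher said that Maya apologized yesterday.

4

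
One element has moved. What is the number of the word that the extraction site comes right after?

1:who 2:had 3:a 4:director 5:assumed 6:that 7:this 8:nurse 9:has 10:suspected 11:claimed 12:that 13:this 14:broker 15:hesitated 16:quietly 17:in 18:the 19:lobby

The displaced element is "who" (word 1).
It is linked across 2 clause boundaries (that → Ø).
It functions as the subject of "claimed", so the gap sits immediately after word 10 ("suspected").
Base order: A director had assumed that this nurse has suspected that who claimed that this broker hesitated quietly in the lobby.

10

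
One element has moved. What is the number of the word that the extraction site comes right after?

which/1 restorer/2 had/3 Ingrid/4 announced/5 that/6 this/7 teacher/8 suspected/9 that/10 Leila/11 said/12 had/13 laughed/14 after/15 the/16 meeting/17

The displaced element is "which restorer" (word 2).
It is linked across 3 clause boundaries (that → that → Ø).
It functions as the subject of "laughed", so the gap sits immediately after word 12 ("said").
Base order: Ingrid had announced that this teacher suspected that Leila said that which restorer had laughed after the meeting.

12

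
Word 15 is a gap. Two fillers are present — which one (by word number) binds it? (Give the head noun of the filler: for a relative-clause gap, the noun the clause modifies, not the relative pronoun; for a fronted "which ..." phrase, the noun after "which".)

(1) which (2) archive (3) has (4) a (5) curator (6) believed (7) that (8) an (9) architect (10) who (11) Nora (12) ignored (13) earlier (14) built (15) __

The marked gap is the direct object of "built".
Its filler is the fronted wh-phrase "which archive", at word 2.
(The other dependency links word 9 to a gap after word 12.)

2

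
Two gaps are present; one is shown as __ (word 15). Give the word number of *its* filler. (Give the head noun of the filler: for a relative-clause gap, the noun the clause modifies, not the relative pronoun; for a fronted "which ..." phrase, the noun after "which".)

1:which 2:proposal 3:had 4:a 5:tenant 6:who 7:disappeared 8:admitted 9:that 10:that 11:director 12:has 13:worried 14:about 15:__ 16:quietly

2

The marked gap is the object of the preposition "about" of "worried".
Its filler is the fronted wh-phrase "which proposal", at word 2.
(The other dependency links word 5 to a gap after word 6.)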